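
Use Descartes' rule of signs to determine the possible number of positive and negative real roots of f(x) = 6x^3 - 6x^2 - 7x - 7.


Descartes' rule of signs:

For positive roots, count sign changes in f(x) = 6x^3 - 6x^2 - 7x - 7:
Signs of coefficients: +, -, -, -
Number of sign changes: 1
Possible positive real roots: 1

For negative roots, examine f(-x) = -6x^3 - 6x^2 + 7x - 7:
Signs of coefficients: -, -, +, -
Number of sign changes: 2
Possible negative real roots: 2, 0

Positive roots: 1; Negative roots: 2 or 0


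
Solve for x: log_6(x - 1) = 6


Convert to exponential form: x - 1 = 6^6 = 46656
x = 46656 + 1 = 46657
Check: log_6(46657 - 1) = log_6(46656) = log_6(46656) = 6 ✓

x = 46657


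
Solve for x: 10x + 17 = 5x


Starting with: 10x + 17 = 5x
Move all x terms to left: (10 - 5)x = 0 - 17
Simplify: 5x = -17
Divide both sides by 5: x = -17/5

x = -17/5


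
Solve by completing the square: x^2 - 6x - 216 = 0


Start: x^2 - 6x - 216 = 0
Move constant: x^2 - 6x = 216
Half of -6 is -3, squared is 9
Add 9 to both sides: x^2 - 6x + 9 = 225
(x - 3)^2 = 225
x - 3 = ±15
x = 3 + 15 = 18 or x = 3 - 15 = -12

x = -12, x = 18


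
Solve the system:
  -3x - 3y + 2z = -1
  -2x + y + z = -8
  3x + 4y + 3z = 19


Using Cramer's rule. Expand each determinant along the first row.
D  = (-3)*[1*3 - 1*4] - (-3)*[(-2)*3 - 1*3] + 2*[(-2)*4 - 1*3]
  = (-3)*(-1) - (-3)*(-9) + 2*(-11) = -46
Dx = (-1)*[1*3 - 1*4] - (-3)*[(-8)*3 - 1*19] + 2*[(-8)*4 - 1*19]
  = (-1)*(-1) - (-3)*(-43) + 2*(-51) = -230
Dy = (-3)*[(-8)*3 - 1*19] - (-1)*[(-2)*3 - 1*3] + 2*[(-2)*19 - (-8)*3]
  = (-3)*(-43) - (-1)*(-9) + 2*(-14) = 92
Dz = (-3)*[1*19 - (-8)*4] - (-3)*[(-2)*19 - (-8)*3] + (-1)*[(-2)*4 - 1*3]
  = (-3)*(51) - (-3)*(-14) + (-1)*(-11) = -184
x = Dx/D = -230/-46 = 5, y = Dy/D = 92/-46 = -2, z = Dz/D = -184/-46 = 4
Check eq1: (-3)(5) + (-3)(-2) + (2)(4) = -1 = -1 ✓
Check eq2: (-2)(5) + (1)(-2) + (1)(4) = -8 = -8 ✓
Check eq3: (3)(5) + (4)(-2) + (3)(4) = 19 = 19 ✓

x = 5, y = -2, z = 4


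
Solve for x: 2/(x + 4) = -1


Multiply both sides by (x + 4): 2 = -1(x + 4)
Distribute: 2 = -x - 4
-x = 2 + 4 = 6
x = -6

x = -6


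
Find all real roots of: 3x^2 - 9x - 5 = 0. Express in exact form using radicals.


Using the quadratic formula: x = (-b ± sqrt(b^2 - 4ac)) / (2a)
Here a = 3, b = -9, c = -5
Discriminant = b^2 - 4ac = (-9)^2 - 4(3)(-5) = 81 + 60 = 141
Since discriminant = 141 > 0, there are two real roots.
x = (9 ± sqrt(141)) / 6
Numerically: x ≈ 3.4791 or x ≈ -0.4791

x = (9 + sqrt(141)) / 6 or x = (9 - sqrt(141)) / 6


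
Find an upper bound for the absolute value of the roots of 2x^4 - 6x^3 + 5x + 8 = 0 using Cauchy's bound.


Cauchy's bound: all roots r satisfy |r| <= 1 + max(|a_i/a_n|) for i = 0,...,n-1
where a_n is the leading coefficient.

Coefficients: [2, -6, 0, 5, 8]
Leading coefficient a_n = 2
Ratios |a_i/a_n|: 3, 0, 5/2, 4
Maximum ratio: 4
Cauchy's bound: |r| <= 1 + 4 = 5

Upper bound = 5


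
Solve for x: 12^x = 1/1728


Express both sides with the same base.
1/1728 = 12^(-3)
Since the bases match: x = -3

x = -3


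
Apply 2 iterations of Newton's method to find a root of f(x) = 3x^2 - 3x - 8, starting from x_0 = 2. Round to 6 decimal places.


Newton's method: x_(n+1) = x_n - f(x_n)/f'(x_n)
f(x) = 3x^2 - 3x - 8
f'(x) = 6x - 3

Iteration 1:
  f(2.000000) = -2.000000
  f'(2.000000) = 9.000000
  x_1 = 2.000000 - (-2.000000)/(9.000000) = 2.222222

Iteration 2:
  f(2.222222) = 0.148148
  f'(2.222222) = 10.333333
  x_2 = 2.222222 - (0.148148)/(10.333333) = 2.207885

x_2 = 2.207885


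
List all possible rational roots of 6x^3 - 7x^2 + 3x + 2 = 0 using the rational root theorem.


Rational root theorem: possible roots are ±p/q where:
  p divides the constant term (2): p ∈ {1, 2}
  q divides the leading coefficient (6): q ∈ {1, 2, 3, 6}

All possible rational roots: -2, -1, -2/3, -1/2, -1/3, -1/6, 1/6, 1/3, 1/2, 2/3, 1, 2

-2, -1, -2/3, -1/2, -1/3, -1/6, 1/6, 1/3, 1/2, 2/3, 1, 2


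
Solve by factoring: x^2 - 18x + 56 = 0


We need two numbers that multiply to 56 and add to -18.
Those numbers are -14 and -4 (since (-14) * (-4) = 56 and (-14) + (-4) = -18).
So x^2 - 18x + 56 = (x - 14)(x - 4) = 0
Setting each factor to zero: x = 14 or x = 4

x = 4, x = 14


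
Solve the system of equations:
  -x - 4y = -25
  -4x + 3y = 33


Using Cramer's rule:
Determinant D = (-1)(3) - (-4)(-4) = -3 - 16 = -19
Dx = (-25)(3) - (33)(-4) = -75 + 132 = 57
Dy = (-1)(33) - (-4)(-25) = -33 - 100 = -133
x = Dx/D = 57/-19 = -3
y = Dy/D = -133/-19 = 7

x = -3, y = 7


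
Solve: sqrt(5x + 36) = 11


Square both sides: 5x + 36 = 11^2 = 121
5x = 121 - 36 = 85
x = 17
Check: sqrt(5*17 + 36) = sqrt(121) = 11 ✓

x = 17


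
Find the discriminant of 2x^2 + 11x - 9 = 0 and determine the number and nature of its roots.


For ax^2 + bx + c = 0, discriminant D = b^2 - 4ac
Here a = 2, b = 11, c = -9
D = (11)^2 - 4(2)(-9) = 121 + 72 = 193

D = 193 > 0 but not a perfect square
The equation has 2 distinct real irrational roots.

Discriminant = 193, 2 distinct real irrational roots


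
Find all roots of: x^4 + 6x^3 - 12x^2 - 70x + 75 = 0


Let p(x) = x^4 + 6x^3 - 12x^2 - 70x + 75. By the rational root theorem (leading coefficient 1), any rational root is an integer divisor of 75: try ±1, ±2, ... in turn.
Test x = 1: value = 0 ✓, so (x - 1) is a factor.
Synthetic division by (x - 1): bring down 1; 1(1) + 6 = 7; 7(1) - 12 = -5; (-5)(1) - 70 = -75; (-75)(1) + 75 = 0 → quotient x^3 + 7x^2 - 5x - 75, remainder 0.
Continue with the quotient x^3 + 7x^2 - 5x - 75 (candidates must divide 75; re-test x = 1 first in case it repeats).
Test x = 1: value = -72 ≠ 0.
Test x = -1: value = -64 ≠ 0.
Test x = 3: value = 0 ✓, so (x - 3) is a factor.
Synthetic division by (x - 3): bring down 1; 1(3) + 7 = 10; 10(3) - 5 = 25; 25(3) - 75 = 0 → quotient x^2 + 10x + 25, remainder 0.
Solve the quadratic x^2 + 10x + 25 = 0: discriminant = 10^2 - 4(1)(25) = 100 - 100 = 0.
Discriminant = 0, so a double root: x = -10/2 = -5.
Collecting all roots found:

x = -5 (multiplicity 2), x = 1, x = 3


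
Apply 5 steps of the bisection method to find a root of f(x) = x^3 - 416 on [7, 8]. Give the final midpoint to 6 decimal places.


f(x) = x^3 - 416
f(7) = -73 < 0
f(8) = 96 > 0

Step 1: midpoint = (7.000000 + 8.000000)/2 = 7.500000
  f(7.500000) = 5.875000
  f(mid) > 0, so root is in [7.000000, 7.500000]

Step 2: midpoint = (7.000000 + 7.500000)/2 = 7.250000
  f(7.250000) = -34.921875
  f(mid) < 0, so root is in [7.250000, 7.500000]

Step 3: midpoint = (7.250000 + 7.500000)/2 = 7.375000
  f(7.375000) = -14.869141
  f(mid) < 0, so root is in [7.375000, 7.500000]

Step 4: midpoint = (7.375000 + 7.500000)/2 = 7.437500
  f(7.437500) = -4.584229
  f(mid) < 0, so root is in [7.437500, 7.500000]

Step 5: midpoint = (7.437500 + 7.500000)/2 = 7.468750
  f(7.468750) = 0.623505
  f(mid) > 0, so root is in [7.437500, 7.468750]

midpoint = 7.468750


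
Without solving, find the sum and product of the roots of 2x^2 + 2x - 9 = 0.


By Vieta's formulas for ax^2 + bx + c = 0:
  Sum of roots = -b/a
  Product of roots = c/a

Here a = 2, b = 2, c = -9
Sum = -(2)/2 = -1
Product = -9/2 = -9/2

Sum = -1, Product = -9/2


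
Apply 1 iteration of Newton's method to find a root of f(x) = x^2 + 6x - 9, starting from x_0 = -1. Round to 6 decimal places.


Newton's method: x_(n+1) = x_n - f(x_n)/f'(x_n)
f(x) = x^2 + 6x - 9
f'(x) = 2x + 6

Iteration 1:
  f(-1.000000) = -14.000000
  f'(-1.000000) = 4.000000
  x_1 = -1.000000 - (-14.000000)/(4.000000) = 2.500000

x_1 = 2.500000


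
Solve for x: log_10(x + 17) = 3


Convert to exponential form: x + 17 = 10^3 = 1000
x = 1000 - 17 = 983
Check: log_10(983 + 17) = log_10(1000) = log_10(1000) = 3 ✓

x = 983


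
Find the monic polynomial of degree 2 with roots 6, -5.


A monic polynomial with roots 6, -5 is:
p(x) = (x - 6)(x + 5)
After multiplying by (x - 6): x - 6
After multiplying by (x + 5): x^2 - x - 30

x^2 - x - 30


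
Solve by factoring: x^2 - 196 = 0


We need two numbers that multiply to -196 and add to 0.
Those numbers are 14 and -14 (since 14 * (-14) = -196 and 14 + (-14) = 0).
So x^2 - 196 = (x + 14)(x - 14) = 0
Setting each factor to zero: x = -14 or x = 14

x = -14, x = 14


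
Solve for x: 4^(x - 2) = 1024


Express both sides with the same base.
1024 = 4^5
Since the bases match, equate exponents: x - 2 = 5
So x = 5 - (-2) = 7

x = 7


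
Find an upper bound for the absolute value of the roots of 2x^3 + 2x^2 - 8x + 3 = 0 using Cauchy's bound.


Cauchy's bound: all roots r satisfy |r| <= 1 + max(|a_i/a_n|) for i = 0,...,n-1
where a_n is the leading coefficient.

Coefficients: [2, 2, -8, 3]
Leading coefficient a_n = 2
Ratios |a_i/a_n|: 1, 4, 3/2
Maximum ratio: 4
Cauchy's bound: |r| <= 1 + 4 = 5

Upper bound = 5


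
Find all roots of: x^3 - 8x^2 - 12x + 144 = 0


Let p(x) = x^3 - 8x^2 - 12x + 144. By the rational root theorem (leading coefficient 1), any rational root is an integer divisor of 144: try ±1, ±2, ... in turn.
Test x = 1: value = 125 ≠ 0.
Test x = -1: value = 147 ≠ 0.
Test x = 2: value = 96 ≠ 0.
Test x = -2: value = 128 ≠ 0.
Test x = 3: value = 63 ≠ 0.
Test x = -3: value = 81 ≠ 0.
Test x = 4: value = 32 ≠ 0.
Test x = -4: value = 0 ✓, so (x + 4) is a factor.
Synthetic division by (x + 4): bring down 1; 1(-4) - 8 = -12; (-12)(-4) - 12 = 36; 36(-4) + 144 = 0 → quotient x^2 - 12x + 36, remainder 0.
Solve the quadratic x^2 - 12x + 36 = 0: discriminant = (-12)^2 - 4(1)(36) = 144 - 144 = 0.
Discriminant = 0, so a double root: x = 12/2 = 6.
Collecting all roots found:

x = -4, x = 6 (multiplicity 2)


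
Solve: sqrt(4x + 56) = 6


Square both sides: 4x + 56 = 6^2 = 36
4x = 36 - 56 = -20
x = -5
Check: sqrt(4*(-5) + 56) = sqrt(36) = 6 ✓

x = -5


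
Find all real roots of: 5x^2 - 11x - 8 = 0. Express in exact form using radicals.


Using the quadratic formula: x = (-b ± sqrt(b^2 - 4ac)) / (2a)
Here a = 5, b = -11, c = -8
Discriminant = b^2 - 4ac = (-11)^2 - 4(5)(-8) = 121 + 160 = 281
Since discriminant = 281 > 0, there are two real roots.
x = (11 ± sqrt(281)) / 10
Numerically: x ≈ 2.7763 or x ≈ -0.5763

x = (11 + sqrt(281)) / 10 or x = (11 - sqrt(281)) / 10


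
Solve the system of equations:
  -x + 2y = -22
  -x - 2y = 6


Using Cramer's rule:
Determinant D = (-1)(-2) - (-1)(2) = 2 + 2 = 4
Dx = (-22)(-2) - (6)(2) = 44 - 12 = 32
Dy = (-1)(6) - (-1)(-22) = -6 - 22 = -28
x = Dx/D = 32/4 = 8
y = Dy/D = -28/4 = -7

x = 8, y = -7


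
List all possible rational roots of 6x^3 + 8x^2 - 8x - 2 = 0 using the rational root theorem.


Rational root theorem: possible roots are ±p/q where:
  p divides the constant term (-2): p ∈ {1, 2}
  q divides the leading coefficient (6): q ∈ {1, 2, 3, 6}

All possible rational roots: -2, -1, -2/3, -1/2, -1/3, -1/6, 1/6, 1/3, 1/2, 2/3, 1, 2

-2, -1, -2/3, -1/2, -1/3, -1/6, 1/6, 1/3, 1/2, 2/3, 1, 2


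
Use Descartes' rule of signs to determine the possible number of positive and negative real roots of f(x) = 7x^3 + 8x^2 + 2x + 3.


Descartes' rule of signs:

For positive roots, count sign changes in f(x) = 7x^3 + 8x^2 + 2x + 3:
Signs of coefficients: +, +, +, +
Number of sign changes: 0
Possible positive real roots: 0

For negative roots, examine f(-x) = -7x^3 + 8x^2 - 2x + 3:
Signs of coefficients: -, +, -, +
Number of sign changes: 3
Possible negative real roots: 3, 1

Positive roots: 0; Negative roots: 3 or 1


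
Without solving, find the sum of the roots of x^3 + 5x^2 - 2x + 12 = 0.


By Vieta's formulas for x^3 + bx^2 + cx + d = 0:
  r1 + r2 + r3 = -b/a = -5
  r1*r2 + r1*r3 + r2*r3 = c/a = -2
  r1*r2*r3 = -d/a = -12


Sum = -5


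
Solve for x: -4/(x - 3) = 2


Multiply both sides by (x - 3): -4 = 2(x - 3)
Distribute: -4 = 2x - 6
2x = -4 + 6 = 2
x = 1

x = 1


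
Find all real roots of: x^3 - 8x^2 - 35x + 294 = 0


Let p(x) = x^3 - 8x^2 - 35x + 294. By the rational root theorem (leading coefficient 1), any rational root is an integer divisor of 294: try ±1, ±2, ... in turn.
Test x = 1: value = 252 ≠ 0.
Test x = -1: value = 320 ≠ 0.
Test x = 2: value = 200 ≠ 0.
Test x = -2: value = 324 ≠ 0.
Test x = 3: value = 144 ≠ 0.
Test x = -3: value = 300 ≠ 0.
Test x = 6: value = 12 ≠ 0.
Test x = -6: value = 0 ✓, so (x + 6) is a factor.
Synthetic division by (x + 6): bring down 1; 1(-6) - 8 = -14; (-14)(-6) - 35 = 49; 49(-6) + 294 = 0 → quotient x^2 - 14x + 49, remainder 0.
Solve the quadratic x^2 - 14x + 49 = 0: discriminant = (-14)^2 - 4(1)(49) = 196 - 196 = 0.
Discriminant = 0, so a double root: x = 14/2 = 7.

x = -6, x = 7 (multiplicity 2)


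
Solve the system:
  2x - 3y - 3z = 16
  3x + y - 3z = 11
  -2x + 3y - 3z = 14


Using Cramer's rule. Expand each determinant along the first row.
D  = 2*[1*(-3) - (-3)*3] - (-3)*[3*(-3) - (-3)*(-2)] + (-3)*[3*3 - 1*(-2)]
  = 2*(6) - (-3)*(-15) + (-3)*(11) = -66
Dx = 16*[1*(-3) - (-3)*3] - (-3)*[11*(-3) - (-3)*14] + (-3)*[11*3 - 1*14]
  = 16*(6) - (-3)*(9) + (-3)*(19) = 66
Dy = 2*[11*(-3) - (-3)*14] - 16*[3*(-3) - (-3)*(-2)] + (-3)*[3*14 - 11*(-2)]
  = 2*(9) - 16*(-15) + (-3)*(64) = 66
Dz = 2*[1*14 - 11*3] - (-3)*[3*14 - 11*(-2)] + 16*[3*3 - 1*(-2)]
  = 2*(-19) - (-3)*(64) + 16*(11) = 330
x = Dx/D = 66/-66 = -1, y = Dy/D = 66/-66 = -1, z = Dz/D = 330/-66 = -5
Check eq1: (2)(-1) + (-3)(-1) + (-3)(-5) = 16 = 16 ✓
Check eq2: (3)(-1) + (1)(-1) + (-3)(-5) = 11 = 11 ✓
Check eq3: (-2)(-1) + (3)(-1) + (-3)(-5) = 14 = 14 ✓

x = -1, y = -1, z = -5


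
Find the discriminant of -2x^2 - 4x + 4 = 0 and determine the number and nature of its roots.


For ax^2 + bx + c = 0, discriminant D = b^2 - 4ac
Here a = -2, b = -4, c = 4
D = (-4)^2 - 4(-2)(4) = 16 + 32 = 48

D = 48 > 0 but not a perfect square
The equation has 2 distinct real irrational roots.

Discriminant = 48, 2 distinct real irrational roots


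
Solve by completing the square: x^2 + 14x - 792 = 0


Start: x^2 + 14x - 792 = 0
Move constant: x^2 + 14x = 792
Half of 14 is 7, squared is 49
Add 49 to both sides: x^2 + 14x + 49 = 841
(x + 7)^2 = 841
x + 7 = ±29
x = -7 + 29 = 22 or x = -7 - 29 = -36

x = -36, x = 22


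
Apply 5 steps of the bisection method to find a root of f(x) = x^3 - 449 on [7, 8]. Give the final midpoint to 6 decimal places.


f(x) = x^3 - 449
f(7) = -106 < 0
f(8) = 63 > 0

Step 1: midpoint = (7.000000 + 8.000000)/2 = 7.500000
  f(7.500000) = -27.125000
  f(mid) < 0, so root is in [7.500000, 8.000000]

Step 2: midpoint = (7.500000 + 8.000000)/2 = 7.750000
  f(7.750000) = 16.484375
  f(mid) > 0, so root is in [7.500000, 7.750000]

Step 3: midpoint = (7.500000 + 7.750000)/2 = 7.625000
  f(7.625000) = -5.677734
  f(mid) < 0, so root is in [7.625000, 7.750000]

Step 4: midpoint = (7.625000 + 7.750000)/2 = 7.687500
  f(7.687500) = 5.313232
  f(mid) > 0, so root is in [7.625000, 7.687500]

Step 5: midpoint = (7.625000 + 7.687500)/2 = 7.656250
  f(7.656250) = -0.204681
  f(mid) < 0, so root is in [7.656250, 7.687500]

midpoint = 7.656250


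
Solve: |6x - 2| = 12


An absolute value equation |expr| = 12 gives two cases:
Case 1: 6x - 2 = 12
  6x = 14, so x = 7/3
Case 2: 6x - 2 = -12
  6x = -10, so x = -5/3

x = -5/3, x = 7/3


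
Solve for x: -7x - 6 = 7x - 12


Starting with: -7x - 6 = 7x - 12
Move all x terms to left: (-7 - 7)x = -12 + 6
Simplify: -14x = -6
Divide both sides by -14: x = 3/7

x = 3/7


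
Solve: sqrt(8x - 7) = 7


Square both sides: 8x - 7 = 7^2 = 49
8x = 49 + 7 = 56
x = 7
Check: sqrt(8*7 - 7) = sqrt(49) = 7 ✓

x = 7


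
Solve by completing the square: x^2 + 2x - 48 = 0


Start: x^2 + 2x - 48 = 0
Move constant: x^2 + 2x = 48
Half of 2 is 1, squared is 1
Add 1 to both sides: x^2 + 2x + 1 = 49
(x + 1)^2 = 49
x + 1 = ±7
x = -1 + 7 = 6 or x = -1 - 7 = -8

x = -8, x = 6


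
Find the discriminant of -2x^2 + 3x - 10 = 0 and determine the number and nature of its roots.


For ax^2 + bx + c = 0, discriminant D = b^2 - 4ac
Here a = -2, b = 3, c = -10
D = (3)^2 - 4(-2)(-10) = 9 - 80 = -71

D = -71 < 0
The equation has no real roots (2 complex conjugate roots).

Discriminant = -71, no real roots (2 complex conjugate roots)


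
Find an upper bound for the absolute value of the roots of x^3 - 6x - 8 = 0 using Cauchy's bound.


Cauchy's bound: all roots r satisfy |r| <= 1 + max(|a_i/a_n|) for i = 0,...,n-1
where a_n is the leading coefficient.

Coefficients: [1, 0, -6, -8]
Leading coefficient a_n = 1
Ratios |a_i/a_n|: 0, 6, 8
Maximum ratio: 8
Cauchy's bound: |r| <= 1 + 8 = 9

Upper bound = 9


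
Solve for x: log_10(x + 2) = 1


Convert to exponential form: x + 2 = 10^1 = 10
x = 10 - 2 = 8
Check: log_10(8 + 2) = log_10(10) = log_10(10) = 1 ✓

x = 8


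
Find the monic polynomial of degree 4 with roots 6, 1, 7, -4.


A monic polynomial with roots 6, 1, 7, -4 is:
p(x) = (x - 6)(x - 1)(x - 7)(x + 4)
After multiplying by (x - 6): x - 6
After multiplying by (x - 1): x^2 - 7x + 6
After multiplying by (x - 7): x^3 - 14x^2 + 55x - 42
After multiplying by (x + 4): x^4 - 10x^3 - x^2 + 178x - 168

x^4 - 10x^3 - x^2 + 178x - 168


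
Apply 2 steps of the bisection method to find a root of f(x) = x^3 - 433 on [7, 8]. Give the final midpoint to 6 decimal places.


f(x) = x^3 - 433
f(7) = -90 < 0
f(8) = 79 > 0

Step 1: midpoint = (7.000000 + 8.000000)/2 = 7.500000
  f(7.500000) = -11.125000
  f(mid) < 0, so root is in [7.500000, 8.000000]

Step 2: midpoint = (7.500000 + 8.000000)/2 = 7.750000
  f(7.750000) = 32.484375
  f(mid) > 0, so root is in [7.500000, 7.750000]

midpoint = 7.750000


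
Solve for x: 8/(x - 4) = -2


Multiply both sides by (x - 4): 8 = -2(x - 4)
Distribute: 8 = -2x + 8
-2x = 8 - 8 = 0
x = 0

x = 0


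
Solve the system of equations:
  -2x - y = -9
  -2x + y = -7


Using Cramer's rule:
Determinant D = (-2)(1) - (-2)(-1) = -2 - 2 = -4
Dx = (-9)(1) - (-7)(-1) = -9 - 7 = -16
Dy = (-2)(-7) - (-2)(-9) = 14 - 18 = -4
x = Dx/D = -16/-4 = 4
y = Dy/D = -4/-4 = 1

x = 4, y = 1


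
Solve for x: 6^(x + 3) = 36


Express both sides with the same base.
36 = 6^2
Since the bases match, equate exponents: x + 3 = 2
So x = 2 - (3) = -1

x = -1


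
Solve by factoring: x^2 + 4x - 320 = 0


We need two numbers that multiply to -320 and add to 4.
Those numbers are -16 and 20 (since (-16) * 20 = -320 and (-16) + 20 = 4).
So x^2 + 4x - 320 = (x - 16)(x + 20) = 0
Setting each factor to zero: x = 16 or x = -20

x = -20, x = 16


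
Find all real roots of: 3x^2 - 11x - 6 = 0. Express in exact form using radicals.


Using the quadratic formula: x = (-b ± sqrt(b^2 - 4ac)) / (2a)
Here a = 3, b = -11, c = -6
Discriminant = b^2 - 4ac = (-11)^2 - 4(3)(-6) = 121 + 72 = 193
Since discriminant = 193 > 0, there are two real roots.
x = (11 ± sqrt(193)) / 6
Numerically: x ≈ 4.1487 or x ≈ -0.4821

x = (11 + sqrt(193)) / 6 or x = (11 - sqrt(193)) / 6


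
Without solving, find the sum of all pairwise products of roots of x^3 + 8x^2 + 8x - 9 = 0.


By Vieta's formulas for x^3 + bx^2 + cx + d = 0:
  r1 + r2 + r3 = -b/a = -8
  r1*r2 + r1*r3 + r2*r3 = c/a = 8
  r1*r2*r3 = -d/a = 9


Sum of pairwise products = 8


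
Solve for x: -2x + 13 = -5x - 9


Starting with: -2x + 13 = -5x - 9
Move all x terms to left: (-2 + 5)x = -9 - 13
Simplify: 3x = -22
Divide both sides by 3: x = -22/3

x = -22/3


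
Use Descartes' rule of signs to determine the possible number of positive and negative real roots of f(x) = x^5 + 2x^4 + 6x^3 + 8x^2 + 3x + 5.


Descartes' rule of signs:

For positive roots, count sign changes in f(x) = x^5 + 2x^4 + 6x^3 + 8x^2 + 3x + 5:
Signs of coefficients: +, +, +, +, +, +
Number of sign changes: 0
Possible positive real roots: 0

For negative roots, examine f(-x) = -x^5 + 2x^4 - 6x^3 + 8x^2 - 3x + 5:
Signs of coefficients: -, +, -, +, -, +
Number of sign changes: 5
Possible negative real roots: 5, 3, 1

Positive roots: 0; Negative roots: 5 or 3 or 1


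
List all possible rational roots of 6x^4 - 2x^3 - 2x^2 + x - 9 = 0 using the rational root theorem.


Rational root theorem: possible roots are ±p/q where:
  p divides the constant term (-9): p ∈ {1, 3, 9}
  q divides the leading coefficient (6): q ∈ {1, 2, 3, 6}

All possible rational roots: -9, -9/2, -3, -3/2, -1, -1/2, -1/3, -1/6, 1/6, 1/3, 1/2, 1, 3/2, 3, 9/2, 9

-9, -9/2, -3, -3/2, -1, -1/2, -1/3, -1/6, 1/6, 1/3, 1/2, 1, 3/2, 3, 9/2, 9


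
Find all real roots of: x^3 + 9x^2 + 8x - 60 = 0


Let p(x) = x^3 + 9x^2 + 8x - 60. By the rational root theorem (leading coefficient 1), any rational root is an integer divisor of 60: try ±1, ±2, ... in turn.
Test x = 1: value = -42 ≠ 0.
Test x = -1: value = -60 ≠ 0.
Test x = 2: value = 0 ✓, so (x - 2) is a factor.
Synthetic division by (x - 2): bring down 1; 1(2) + 9 = 11; 11(2) + 8 = 30; 30(2) - 60 = 0 → quotient x^2 + 11x + 30, remainder 0.
Solve the quadratic x^2 + 11x + 30 = 0: discriminant = 11^2 - 4(1)(30) = 121 - 120 = 1.
sqrt(1) = 1, so x = (-11 ± 1)/2: x = -5 or x = -6.

x = -6, x = -5, x = 2


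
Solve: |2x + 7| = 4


An absolute value equation |expr| = 4 gives two cases:
Case 1: 2x + 7 = 4
  2x = -3, so x = -3/2
Case 2: 2x + 7 = -4
  2x = -11, so x = -11/2

x = -11/2, x = -3/2


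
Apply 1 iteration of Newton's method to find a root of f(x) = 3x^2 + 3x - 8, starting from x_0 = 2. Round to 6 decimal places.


Newton's method: x_(n+1) = x_n - f(x_n)/f'(x_n)
f(x) = 3x^2 + 3x - 8
f'(x) = 6x + 3

Iteration 1:
  f(2.000000) = 10.000000
  f'(2.000000) = 15.000000
  x_1 = 2.000000 - (10.000000)/(15.000000) = 1.333333

x_1 = 1.333333


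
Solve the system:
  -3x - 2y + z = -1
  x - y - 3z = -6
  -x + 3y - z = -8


Using Cramer's rule. Expand each determinant along the first row.
D  = (-3)*[(-1)*(-1) - (-3)*3] - (-2)*[1*(-1) - (-3)*(-1)] + 1*[1*3 - (-1)*(-1)]
  = (-3)*(10) - (-2)*(-4) + 1*(2) = -36
Dx = (-1)*[(-1)*(-1) - (-3)*3] - (-2)*[(-6)*(-1) - (-3)*(-8)] + 1*[(-6)*3 - (-1)*(-8)]
  = (-1)*(10) - (-2)*(-18) + 1*(-26) = -72
Dy = (-3)*[(-6)*(-1) - (-3)*(-8)] - (-1)*[1*(-1) - (-3)*(-1)] + 1*[1*(-8) - (-6)*(-1)]
  = (-3)*(-18) - (-1)*(-4) + 1*(-14) = 36
Dz = (-3)*[(-1)*(-8) - (-6)*3] - (-2)*[1*(-8) - (-6)*(-1)] + (-1)*[1*3 - (-1)*(-1)]
  = (-3)*(26) - (-2)*(-14) + (-1)*(2) = -108
x = Dx/D = -72/-36 = 2, y = Dy/D = 36/-36 = -1, z = Dz/D = -108/-36 = 3
Check eq1: (-3)(2) + (-2)(-1) + (1)(3) = -1 = -1 ✓
Check eq2: (1)(2) + (-1)(-1) + (-3)(3) = -6 = -6 ✓
Check eq3: (-1)(2) + (3)(-1) + (-1)(3) = -8 = -8 ✓

x = 2, y = -1, z = 3


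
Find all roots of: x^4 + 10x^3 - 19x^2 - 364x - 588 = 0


Let p(x) = x^4 + 10x^3 - 19x^2 - 364x - 588. By the rational root theorem (leading coefficient 1), any rational root is an integer divisor of 588: try ±1, ±2, ... in turn.
Test x = 1: value = -960 ≠ 0.
Test x = -1: value = -252 ≠ 0.
Test x = 2: value = -1296 ≠ 0.
Test x = -2: value = 0 ✓, so (x + 2) is a factor.
Synthetic division by (x + 2): bring down 1; 1(-2) + 10 = 8; 8(-2) - 19 = -35; (-35)(-2) - 364 = -294; (-294)(-2) - 588 = 0 → quotient x^3 + 8x^2 - 35x - 294, remainder 0.
Continue with the quotient x^3 + 8x^2 - 35x - 294 (candidates must divide 294; re-test x = -2 first in case it repeats).
Test x = -2: value = -200 ≠ 0.
Test x = 3: value = -300 ≠ 0.
Test x = -3: value = -144 ≠ 0.
Test x = 6: value = 0 ✓, so (x - 6) is a factor.
Synthetic division by (x - 6): bring down 1; 1(6) + 8 = 14; 14(6) - 35 = 49; 49(6) - 294 = 0 → quotient x^2 + 14x + 49, remainder 0.
Solve the quadratic x^2 + 14x + 49 = 0: discriminant = 14^2 - 4(1)(49) = 196 - 196 = 0.
Discriminant = 0, so a double root: x = -14/2 = -7.
Collecting all roots found:

x = -7 (multiplicity 2), x = -2, x = 6


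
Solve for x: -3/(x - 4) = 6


Multiply both sides by (x - 4): -3 = 6(x - 4)
Distribute: -3 = 6x - 24
6x = -3 + 24 = 21
x = 7/2

x = 7/2


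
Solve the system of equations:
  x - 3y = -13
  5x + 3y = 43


Using Cramer's rule:
Determinant D = (1)(3) - (5)(-3) = 3 + 15 = 18
Dx = (-13)(3) - (43)(-3) = -39 + 129 = 90
Dy = (1)(43) - (5)(-13) = 43 + 65 = 108
x = Dx/D = 90/18 = 5
y = Dy/D = 108/18 = 6

x = 5, y = 6


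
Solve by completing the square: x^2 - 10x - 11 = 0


Start: x^2 - 10x - 11 = 0
Move constant: x^2 - 10x = 11
Half of -10 is -5, squared is 25
Add 25 to both sides: x^2 - 10x + 25 = 36
(x - 5)^2 = 36
x - 5 = ±6
x = 5 + 6 = 11 or x = 5 - 6 = -1

x = -1, x = 11


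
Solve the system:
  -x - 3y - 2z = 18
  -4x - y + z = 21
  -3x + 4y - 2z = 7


Using Cramer's rule. Expand each determinant along the first row.
D  = (-1)*[(-1)*(-2) - 1*4] - (-3)*[(-4)*(-2) - 1*(-3)] + (-2)*[(-4)*4 - (-1)*(-3)]
  = (-1)*(-2) - (-3)*(11) + (-2)*(-19) = 73
Dx = 18*[(-1)*(-2) - 1*4] - (-3)*[21*(-2) - 1*7] + (-2)*[21*4 - (-1)*7]
  = 18*(-2) - (-3)*(-49) + (-2)*(91) = -365
Dy = (-1)*[21*(-2) - 1*7] - 18*[(-4)*(-2) - 1*(-3)] + (-2)*[(-4)*7 - 21*(-3)]
  = (-1)*(-49) - 18*(11) + (-2)*(35) = -219
Dz = (-1)*[(-1)*7 - 21*4] - (-3)*[(-4)*7 - 21*(-3)] + 18*[(-4)*4 - (-1)*(-3)]
  = (-1)*(-91) - (-3)*(35) + 18*(-19) = -146
x = Dx/D = -365/73 = -5, y = Dy/D = -219/73 = -3, z = Dz/D = -146/73 = -2
Check eq1: (-1)(-5) + (-3)(-3) + (-2)(-2) = 18 = 18 ✓
Check eq2: (-4)(-5) + (-1)(-3) + (1)(-2) = 21 = 21 ✓
Check eq3: (-3)(-5) + (4)(-3) + (-2)(-2) = 7 = 7 ✓

x = -5, y = -3, z = -2


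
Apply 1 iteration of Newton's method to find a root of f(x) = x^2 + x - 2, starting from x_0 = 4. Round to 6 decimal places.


Newton's method: x_(n+1) = x_n - f(x_n)/f'(x_n)
f(x) = x^2 + x - 2
f'(x) = 2x + 1

Iteration 1:
  f(4.000000) = 18.000000
  f'(4.000000) = 9.000000
  x_1 = 4.000000 - (18.000000)/(9.000000) = 2.000000

x_1 = 2.000000


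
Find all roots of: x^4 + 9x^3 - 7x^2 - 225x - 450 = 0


Let p(x) = x^4 + 9x^3 - 7x^2 - 225x - 450. By the rational root theorem (leading coefficient 1), any rational root is an integer divisor of 450: try ±1, ±2, ... in turn.
Test x = 1: value = -672 ≠ 0.
Test x = -1: value = -240 ≠ 0.
Test x = 2: value = -840 ≠ 0.
Test x = -2: value = -84 ≠ 0.
Test x = 3: value = -864 ≠ 0.
Test x = -3: value = 0 ✓, so (x + 3) is a factor.
Synthetic division by (x + 3): bring down 1; 1(-3) + 9 = 6; 6(-3) - 7 = -25; (-25)(-3) - 225 = -150; (-150)(-3) - 450 = 0 → quotient x^3 + 6x^2 - 25x - 150, remainder 0.
Continue with the quotient x^3 + 6x^2 - 25x - 150 (candidates must divide 150; re-test x = -3 first in case it repeats).
Test x = -3: value = -48 ≠ 0.
Test x = 5: value = 0 ✓, so (x - 5) is a factor.
Synthetic division by (x - 5): bring down 1; 1(5) + 6 = 11; 11(5) - 25 = 30; 30(5) - 150 = 0 → quotient x^2 + 11x + 30, remainder 0.
Solve the quadratic x^2 + 11x + 30 = 0: discriminant = 11^2 - 4(1)(30) = 121 - 120 = 1.
sqrt(1) = 1, so x = (-11 ± 1)/2: x = -5 or x = -6.
Collecting all roots found:

x = -6, x = -5, x = -3, x = 5


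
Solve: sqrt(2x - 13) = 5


Square both sides: 2x - 13 = 5^2 = 25
2x = 25 + 13 = 38
x = 19
Check: sqrt(2*19 - 13) = sqrt(25) = 5 ✓

x = 19


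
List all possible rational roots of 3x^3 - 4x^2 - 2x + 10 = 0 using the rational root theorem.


Rational root theorem: possible roots are ±p/q where:
  p divides the constant term (10): p ∈ {1, 2, 5, 10}
  q divides the leading coefficient (3): q ∈ {1, 3}

All possible rational roots: -10, -5, -10/3, -2, -5/3, -1, -2/3, -1/3, 1/3, 2/3, 1, 5/3, 2, 10/3, 5, 10

-10, -5, -10/3, -2, -5/3, -1, -2/3, -1/3, 1/3, 2/3, 1, 5/3, 2, 10/3, 5, 10


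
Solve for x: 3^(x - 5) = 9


Express both sides with the same base.
9 = 3^2
Since the bases match, equate exponents: x - 5 = 2
So x = 2 - (-5) = 7

x = 7


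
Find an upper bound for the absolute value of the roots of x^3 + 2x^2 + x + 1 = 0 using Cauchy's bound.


Cauchy's bound: all roots r satisfy |r| <= 1 + max(|a_i/a_n|) for i = 0,...,n-1
where a_n is the leading coefficient.

Coefficients: [1, 2, 1, 1]
Leading coefficient a_n = 1
Ratios |a_i/a_n|: 2, 1, 1
Maximum ratio: 2
Cauchy's bound: |r| <= 1 + 2 = 3

Upper bound = 3


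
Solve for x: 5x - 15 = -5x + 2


Starting with: 5x - 15 = -5x + 2
Move all x terms to left: (5 + 5)x = 2 + 15
Simplify: 10x = 17
Divide both sides by 10: x = 17/10

x = 17/10


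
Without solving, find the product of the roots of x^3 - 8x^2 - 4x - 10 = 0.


By Vieta's formulas for x^3 + bx^2 + cx + d = 0:
  r1 + r2 + r3 = -b/a = 8
  r1*r2 + r1*r3 + r2*r3 = c/a = -4
  r1*r2*r3 = -d/a = 10


Product = 10


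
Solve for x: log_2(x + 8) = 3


Convert to exponential form: x + 8 = 2^3 = 8
x = 8 - 8 = 0
Check: log_2(0 + 8) = log_2(8) = log_2(8) = 3 ✓

x = 0


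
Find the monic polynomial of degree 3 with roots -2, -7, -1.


A monic polynomial with roots -2, -7, -1 is:
p(x) = (x + 2)(x + 7)(x + 1)
After multiplying by (x + 2): x + 2
After multiplying by (x + 7): x^2 + 9x + 14
After multiplying by (x + 1): x^3 + 10x^2 + 23x + 14

x^3 + 10x^2 + 23x + 14


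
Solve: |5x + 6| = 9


An absolute value equation |expr| = 9 gives two cases:
Case 1: 5x + 6 = 9
  5x = 3, so x = 3/5
Case 2: 5x + 6 = -9
  5x = -15, so x = -3

x = -3, x = 3/5


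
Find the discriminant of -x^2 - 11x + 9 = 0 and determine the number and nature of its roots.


For ax^2 + bx + c = 0, discriminant D = b^2 - 4ac
Here a = -1, b = -11, c = 9
D = (-11)^2 - 4(-1)(9) = 121 + 36 = 157

D = 157 > 0 but not a perfect square
The equation has 2 distinct real irrational roots.

Discriminant = 157, 2 distinct real irrational roots


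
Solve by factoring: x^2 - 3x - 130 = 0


We need two numbers that multiply to -130 and add to -3.
Those numbers are 10 and -13 (since 10 * (-13) = -130 and 10 + (-13) = -3).
So x^2 - 3x - 130 = (x + 10)(x - 13) = 0
Setting each factor to zero: x = -10 or x = 13

x = -10, x = 13


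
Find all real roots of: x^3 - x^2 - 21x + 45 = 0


Let p(x) = x^3 - x^2 - 21x + 45. By the rational root theorem (leading coefficient 1), any rational root is an integer divisor of 45: try ±1, ±2, ... in turn.
Test x = 1: value = 24 ≠ 0.
Test x = -1: value = 64 ≠ 0.
Test x = 3: value = 0 ✓, so (x - 3) is a factor.
Synthetic division by (x - 3): bring down 1; 1(3) - 1 = 2; 2(3) - 21 = -15; (-15)(3) + 45 = 0 → quotient x^2 + 2x - 15, remainder 0.
Solve the quadratic x^2 + 2x - 15 = 0: discriminant = 2^2 - 4(1)(-15) = 4 + 60 = 64.
sqrt(64) = 8, so x = (-2 ± 8)/2: x = 3 or x = -5.

x = -5, x = 3 (multiplicity 2)


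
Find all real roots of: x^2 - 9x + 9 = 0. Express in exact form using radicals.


Using the quadratic formula: x = (-b ± sqrt(b^2 - 4ac)) / (2a)
Here a = 1, b = -9, c = 9
Discriminant = b^2 - 4ac = (-9)^2 - 4(1)(9) = 81 - 36 = 45
Since discriminant = 45 > 0, there are two real roots.
x = (9 ± 3*sqrt(5)) / 2
Numerically: x ≈ 7.8541 or x ≈ 1.1459

x = (9 + 3*sqrt(5)) / 2 or x = (9 - 3*sqrt(5)) / 2


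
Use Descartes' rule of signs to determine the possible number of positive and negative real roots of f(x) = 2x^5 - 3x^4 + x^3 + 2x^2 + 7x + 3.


Descartes' rule of signs:

For positive roots, count sign changes in f(x) = 2x^5 - 3x^4 + x^3 + 2x^2 + 7x + 3:
Signs of coefficients: +, -, +, +, +, +
Number of sign changes: 2
Possible positive real roots: 2, 0

For negative roots, examine f(-x) = -2x^5 - 3x^4 - x^3 + 2x^2 - 7x + 3:
Signs of coefficients: -, -, -, +, -, +
Number of sign changes: 3
Possible negative real roots: 3, 1

Positive roots: 2 or 0; Negative roots: 3 or 1


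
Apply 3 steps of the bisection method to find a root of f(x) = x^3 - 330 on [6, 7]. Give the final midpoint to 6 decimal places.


f(x) = x^3 - 330
f(6) = -114 < 0
f(7) = 13 > 0

Step 1: midpoint = (6.000000 + 7.000000)/2 = 6.500000
  f(6.500000) = -55.375000
  f(mid) < 0, so root is in [6.500000, 7.000000]

Step 2: midpoint = (6.500000 + 7.000000)/2 = 6.750000
  f(6.750000) = -22.453125
  f(mid) < 0, so root is in [6.750000, 7.000000]

Step 3: midpoint = (6.750000 + 7.000000)/2 = 6.875000
  f(6.875000) = -5.048828
  f(mid) < 0, so root is in [6.875000, 7.000000]

midpoint = 6.875000


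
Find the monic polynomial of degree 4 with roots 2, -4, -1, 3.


A monic polynomial with roots 2, -4, -1, 3 is:
p(x) = (x - 2)(x + 4)(x + 1)(x - 3)
After multiplying by (x - 2): x - 2
After multiplying by (x + 4): x^2 + 2x - 8
After multiplying by (x + 1): x^3 + 3x^2 - 6x - 8
After multiplying by (x - 3): x^4 - 15x^2 + 10x + 24

x^4 - 15x^2 + 10x + 24


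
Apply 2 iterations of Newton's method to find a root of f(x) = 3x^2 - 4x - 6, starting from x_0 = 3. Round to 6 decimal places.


Newton's method: x_(n+1) = x_n - f(x_n)/f'(x_n)
f(x) = 3x^2 - 4x - 6
f'(x) = 6x - 4

Iteration 1:
  f(3.000000) = 9.000000
  f'(3.000000) = 14.000000
  x_1 = 3.000000 - (9.000000)/(14.000000) = 2.357143

Iteration 2:
  f(2.357143) = 1.239796
  f'(2.357143) = 10.142857
  x_2 = 2.357143 - (1.239796)/(10.142857) = 2.234909

x_2 = 2.234909


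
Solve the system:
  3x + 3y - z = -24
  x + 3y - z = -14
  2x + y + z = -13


Using Cramer's rule. Expand each determinant along the first row.
D  = 3*[3*1 - (-1)*1] - 3*[1*1 - (-1)*2] + (-1)*[1*1 - 3*2]
  = 3*(4) - 3*(3) + (-1)*(-5) = 8
Dx = (-24)*[3*1 - (-1)*1] - 3*[(-14)*1 - (-1)*(-13)] + (-1)*[(-14)*1 - 3*(-13)]
  = (-24)*(4) - 3*(-27) + (-1)*(25) = -40
Dy = 3*[(-14)*1 - (-1)*(-13)] - (-24)*[1*1 - (-1)*2] + (-1)*[1*(-13) - (-14)*2]
  = 3*(-27) - (-24)*(3) + (-1)*(15) = -24
Dz = 3*[3*(-13) - (-14)*1] - 3*[1*(-13) - (-14)*2] + (-24)*[1*1 - 3*2]
  = 3*(-25) - 3*(15) + (-24)*(-5) = 0
x = Dx/D = -40/8 = -5, y = Dy/D = -24/8 = -3, z = Dz/D = 0/8 = 0
Check eq1: (3)(-5) + (3)(-3) + (-1)(0) = -24 = -24 ✓
Check eq2: (1)(-5) + (3)(-3) + (-1)(0) = -14 = -14 ✓
Check eq3: (2)(-5) + (1)(-3) + (1)(0) = -13 = -13 ✓

x = -5, y = -3, z = 0


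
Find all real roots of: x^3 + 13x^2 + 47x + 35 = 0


Let p(x) = x^3 + 13x^2 + 47x + 35. By the rational root theorem (leading coefficient 1), any rational root is an integer divisor of 35: try ±1, ±2, ... in turn.
Test x = 1: value = 96 ≠ 0.
Test x = -1: value = 0 ✓, so (x + 1) is a factor.
Synthetic division by (x + 1): bring down 1; 1(-1) + 13 = 12; 12(-1) + 47 = 35; 35(-1) + 35 = 0 → quotient x^2 + 12x + 35, remainder 0.
Solve the quadratic x^2 + 12x + 35 = 0: discriminant = 12^2 - 4(1)(35) = 144 - 140 = 4.
sqrt(4) = 2, so x = (-12 ± 2)/2: x = -5 or x = -7.

x = -7, x = -5, x = -1


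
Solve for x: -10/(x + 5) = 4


Multiply both sides by (x + 5): -10 = 4(x + 5)
Distribute: -10 = 4x + 20
4x = -10 - 20 = -30
x = -15/2

x = -15/2


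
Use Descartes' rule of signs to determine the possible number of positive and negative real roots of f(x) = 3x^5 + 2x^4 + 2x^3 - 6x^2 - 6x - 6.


Descartes' rule of signs:

For positive roots, count sign changes in f(x) = 3x^5 + 2x^4 + 2x^3 - 6x^2 - 6x - 6:
Signs of coefficients: +, +, +, -, -, -
Number of sign changes: 1
Possible positive real roots: 1

For negative roots, examine f(-x) = -3x^5 + 2x^4 - 2x^3 - 6x^2 + 6x - 6:
Signs of coefficients: -, +, -, -, +, -
Number of sign changes: 4
Possible negative real roots: 4, 2, 0

Positive roots: 1; Negative roots: 4 or 2 or 0


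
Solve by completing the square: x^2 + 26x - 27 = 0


Start: x^2 + 26x - 27 = 0
Move constant: x^2 + 26x = 27
Half of 26 is 13, squared is 169
Add 169 to both sides: x^2 + 26x + 169 = 196
(x + 13)^2 = 196
x + 13 = ±14
x = -13 + 14 = 1 or x = -13 - 14 = -27

x = -27, x = 1


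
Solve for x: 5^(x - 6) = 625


Express both sides with the same base.
625 = 5^4
Since the bases match, equate exponents: x - 6 = 4
So x = 4 - (-6) = 10

x = 10


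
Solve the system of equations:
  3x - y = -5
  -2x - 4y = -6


Using Cramer's rule:
Determinant D = (3)(-4) - (-2)(-1) = -12 - 2 = -14
Dx = (-5)(-4) - (-6)(-1) = 20 - 6 = 14
Dy = (3)(-6) - (-2)(-5) = -18 - 10 = -28
x = Dx/D = 14/-14 = -1
y = Dy/D = -28/-14 = 2

x = -1, y = 2


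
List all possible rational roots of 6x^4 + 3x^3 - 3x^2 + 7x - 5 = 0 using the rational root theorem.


Rational root theorem: possible roots are ±p/q where:
  p divides the constant term (-5): p ∈ {1, 5}
  q divides the leading coefficient (6): q ∈ {1, 2, 3, 6}

All possible rational roots: -5, -5/2, -5/3, -1, -5/6, -1/2, -1/3, -1/6, 1/6, 1/3, 1/2, 5/6, 1, 5/3, 5/2, 5

-5, -5/2, -5/3, -1, -5/6, -1/2, -1/3, -1/6, 1/6, 1/3, 1/2, 5/6, 1, 5/3, 5/2, 5


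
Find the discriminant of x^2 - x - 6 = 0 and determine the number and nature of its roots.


For ax^2 + bx + c = 0, discriminant D = b^2 - 4ac
Here a = 1, b = -1, c = -6
D = (-1)^2 - 4(1)(-6) = 1 + 24 = 25

D = 25 > 0 and is a perfect square (sqrt = 5)
The equation has 2 distinct real rational roots.

Discriminant = 25, 2 distinct real rational roots


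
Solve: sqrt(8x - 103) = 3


Square both sides: 8x - 103 = 3^2 = 9
8x = 9 + 103 = 112
x = 14
Check: sqrt(8*14 - 103) = sqrt(9) = 3 ✓

x = 14


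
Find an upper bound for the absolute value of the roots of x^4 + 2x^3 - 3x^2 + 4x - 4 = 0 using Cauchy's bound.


Cauchy's bound: all roots r satisfy |r| <= 1 + max(|a_i/a_n|) for i = 0,...,n-1
where a_n is the leading coefficient.

Coefficients: [1, 2, -3, 4, -4]
Leading coefficient a_n = 1
Ratios |a_i/a_n|: 2, 3, 4, 4
Maximum ratio: 4
Cauchy's bound: |r| <= 1 + 4 = 5

Upper bound = 5


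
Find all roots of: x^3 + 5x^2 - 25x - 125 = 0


Let p(x) = x^3 + 5x^2 - 25x - 125. By the rational root theorem (leading coefficient 1), any rational root is an integer divisor of 125: try ±1, ±2, ... in turn.
Test x = 1: value = -144 ≠ 0.
Test x = -1: value = -96 ≠ 0.
Test x = 5: value = 0 ✓, so (x - 5) is a factor.
Synthetic division by (x - 5): bring down 1; 1(5) + 5 = 10; 10(5) - 25 = 25; 25(5) - 125 = 0 → quotient x^2 + 10x + 25, remainder 0.
Solve the quadratic x^2 + 10x + 25 = 0: discriminant = 10^2 - 4(1)(25) = 100 - 100 = 0.
Discriminant = 0, so a double root: x = -10/2 = -5.
Collecting all roots found:

x = -5 (multiplicity 2), x = 5


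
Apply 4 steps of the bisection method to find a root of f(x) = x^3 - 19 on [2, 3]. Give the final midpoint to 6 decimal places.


f(x) = x^3 - 19
f(2) = -11 < 0
f(3) = 8 > 0

Step 1: midpoint = (2.000000 + 3.000000)/2 = 2.500000
  f(2.500000) = -3.375000
  f(mid) < 0, so root is in [2.500000, 3.000000]

Step 2: midpoint = (2.500000 + 3.000000)/2 = 2.750000
  f(2.750000) = 1.796875
  f(mid) > 0, so root is in [2.500000, 2.750000]

Step 3: midpoint = (2.500000 + 2.750000)/2 = 2.625000
  f(2.625000) = -0.912109
  f(mid) < 0, so root is in [2.625000, 2.750000]

Step 4: midpoint = (2.625000 + 2.750000)/2 = 2.687500
  f(2.687500) = 0.410889
  f(mid) > 0, so root is in [2.625000, 2.687500]

midpoint = 2.687500


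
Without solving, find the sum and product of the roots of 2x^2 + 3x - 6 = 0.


By Vieta's formulas for ax^2 + bx + c = 0:
  Sum of roots = -b/a
  Product of roots = c/a

Here a = 2, b = 3, c = -6
Sum = -(3)/2 = -3/2
Product = -6/2 = -3

Sum = -3/2, Product = -3


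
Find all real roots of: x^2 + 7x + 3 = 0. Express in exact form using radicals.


Using the quadratic formula: x = (-b ± sqrt(b^2 - 4ac)) / (2a)
Here a = 1, b = 7, c = 3
Discriminant = b^2 - 4ac = 7^2 - 4(1)(3) = 49 - 12 = 37
Since discriminant = 37 > 0, there are two real roots.
x = (-7 ± sqrt(37)) / 2
Numerically: x ≈ -0.4586 or x ≈ -6.5414

x = (-7 + sqrt(37)) / 2 or x = (-7 - sqrt(37)) / 2


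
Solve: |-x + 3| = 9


An absolute value equation |expr| = 9 gives two cases:
Case 1: -x + 3 = 9
  -x = 6, so x = -6
Case 2: -x + 3 = -9
  -x = -12, so x = 12

x = -6, x = 12


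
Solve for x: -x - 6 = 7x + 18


Starting with: -x - 6 = 7x + 18
Move all x terms to left: (-1 - 7)x = 18 + 6
Simplify: -8x = 24
Divide both sides by -8: x = -3

x = -3


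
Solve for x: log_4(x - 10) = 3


Convert to exponential form: x - 10 = 4^3 = 64
x = 64 + 10 = 74
Check: log_4(74 - 10) = log_4(64) = log_4(64) = 3 ✓

x = 74


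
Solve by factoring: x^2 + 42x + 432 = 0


We need two numbers that multiply to 432 and add to 42.
Those numbers are 24 and 18 (since 24 * 18 = 432 and 24 + 18 = 42).
So x^2 + 42x + 432 = (x + 24)(x + 18) = 0
Setting each factor to zero: x = -24 or x = -18

x = -24, x = -18


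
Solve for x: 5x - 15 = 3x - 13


Starting with: 5x - 15 = 3x - 13
Move all x terms to left: (5 - 3)x = -13 + 15
Simplify: 2x = 2
Divide both sides by 2: x = 1

x = 1
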